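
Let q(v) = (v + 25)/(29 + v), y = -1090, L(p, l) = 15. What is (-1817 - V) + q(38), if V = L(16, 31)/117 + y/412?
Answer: -976189909/538278 ≈ -1813.5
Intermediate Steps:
q(v) = (25 + v)/(29 + v)
V = -20225/8034 (V = 15/117 - 1090/412 = 15*(1/117) - 1090*1/412 = 5/39 - 545/206 = -20225/8034 ≈ -2.5174)
(-1817 - V) + q(38) = (-1817 - 1*(-20225/8034)) + (25 + 38)/(29 + 38) = (-1817 + 20225/8034) + 63/67 = -14577553/8034 + (1/67)*63 = -14577553/8034 + 63/67 = -976189909/538278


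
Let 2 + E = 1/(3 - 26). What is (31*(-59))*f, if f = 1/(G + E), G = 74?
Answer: -42067/1655 ≈ -25.418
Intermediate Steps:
E = -47/23 (E = -2 + 1/(3 - 26) = -2 + 1/(-23) = -2 - 1/23 = -47/23 ≈ -2.0435)
f = 23/1655 (f = 1/(74 - 47/23) = 1/(1655/23) = 23/1655 ≈ 0.013897)
(31*(-59))*f = (31*(-59))*(23/1655) = -1829*23/1655 = -42067/1655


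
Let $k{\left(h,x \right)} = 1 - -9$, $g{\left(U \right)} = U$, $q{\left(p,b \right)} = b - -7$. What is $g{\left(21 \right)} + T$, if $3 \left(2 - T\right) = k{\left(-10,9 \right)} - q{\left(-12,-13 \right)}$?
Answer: $\frac{53}{3} \approx 17.667$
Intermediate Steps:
$q{\left(p,b \right)} = 7 + b$ ($q{\left(p,b \right)} = b + 7 = 7 + b$)
$k{\left(h,x \right)} = 10$ ($k{\left(h,x \right)} = 1 + 9 = 10$)
$T = - \frac{10}{3}$ ($T = 2 - \frac{10 - \left(7 - 13\right)}{3} = 2 - \frac{10 - -6}{3} = 2 - \frac{10 + 6}{3} = 2 - \frac{16}{3} = - \frac{10}{3} \approx -3.3333$)
$g{\left(21 \right)} + T = 21 - \frac{10}{3} = \frac{53}{3}$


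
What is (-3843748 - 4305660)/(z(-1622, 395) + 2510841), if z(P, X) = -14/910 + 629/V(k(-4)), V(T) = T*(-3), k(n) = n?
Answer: -6356538240/1958496853 ≈ -3.2456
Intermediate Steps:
V(T) = -3*T
z(P, X) = 40873/780 (z(P, X) = -14/910 + 629/((-3*(-4))) = -14*1/910 + 629/12 = -1/65 + 629*(1/12) = -1/65 + 629/12 = 40873/780)
(-3843748 - 4305660)/(z(-1622, 395) + 2510841) = (-3843748 - 4305660)/(40873/780 + 2510841) = -8149408/1958496853/780 = -8149408*780/1958496853 = -6356538240/1958496853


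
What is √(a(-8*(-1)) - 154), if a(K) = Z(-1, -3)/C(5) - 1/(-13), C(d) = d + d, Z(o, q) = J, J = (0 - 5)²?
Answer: I*√102362/26 ≈ 12.305*I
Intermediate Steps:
J = 25 (J = (-5)² = 25)
Z(o, q) = 25
C(d) = 2*d
a(K) = 67/26 (a(K) = 25/((2*5)) - 1/(-13) = 25/10 - 1*(-1/13) = 25*(⅒) + 1/13 = 5/2 + 1/13 = 67/26)
√(a(-8*(-1)) - 154) = √(67/26 - 154) = √(-3937/26) = I*√102362/26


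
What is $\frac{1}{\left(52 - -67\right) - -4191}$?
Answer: $\frac{1}{4310} \approx 0.00023202$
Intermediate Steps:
$\frac{1}{\left(52 - -67\right) - -4191} = \frac{1}{\left(52 + 67\right) + 4191} = \frac{1}{119 + 4191} = \frac{1}{4310}$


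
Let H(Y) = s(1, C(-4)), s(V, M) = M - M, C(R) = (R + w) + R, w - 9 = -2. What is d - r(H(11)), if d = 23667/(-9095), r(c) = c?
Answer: -23667/9095 ≈ -2.6022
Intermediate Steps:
w = 7 (w = 9 - 2 = 7)
C(R) = 7 + 2*R (C(R) = (R + 7) + R = (7 + R) + R = 7 + 2*R)
s(V, M) = 0
H(Y) = 0
d = -23667/9095 (d = 23667*(-1/9095) = -23667/9095 ≈ -2.6022)
d - r(H(11)) = -23667/9095 - 1*0 = -23667/9095 + 0 = -23667/9095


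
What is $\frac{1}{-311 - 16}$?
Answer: $- \frac{1}{327} \approx -0.0030581$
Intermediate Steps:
$\frac{1}{-311 - 16} = \frac{1}{-327} = - \frac{1}{327}$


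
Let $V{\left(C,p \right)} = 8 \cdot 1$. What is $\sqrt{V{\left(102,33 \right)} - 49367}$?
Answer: $i \sqrt{49359} \approx 222.17 i$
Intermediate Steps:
$V{\left(C,p \right)} = 8$
$\sqrt{V{\left(102,33 \right)} - 49367} = \sqrt{8 - 49367} = \sqrt{-49359} = i \sqrt{49359}$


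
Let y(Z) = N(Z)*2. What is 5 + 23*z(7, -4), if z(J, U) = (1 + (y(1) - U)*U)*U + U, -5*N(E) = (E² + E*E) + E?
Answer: 4257/5 ≈ 851.40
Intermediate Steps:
N(E) = -2*E²/5 - E/5 (N(E) = -((E² + E*E) + E)/5 = -((E² + E²) + E)/5 = -(2*E² + E)/5 = -(E + 2*E²)/5 = -2*E²/5 - E/5)
y(Z) = -2*Z*(1 + 2*Z)/5 (y(Z) = -Z*(1 + 2*Z)/5*2 = -2*Z*(1 + 2*Z)/5)
z(J, U) = U + U*(1 + U*(-6/5 - U)) (z(J, U) = (1 + (-⅖*1*(1 + 2*1) - U)*U)*U + U = (1 + (-⅖*1*(1 + 2) - U)*U)*U + U = (1 + (-⅖*1*3 - U)*U)*U + U = (1 + (-6/5 - U)*U)*U + U = (1 + U*(-6/5 - U))*U + U = U*(1 + U*(-6/5 - U)) + U = U + U*(1 + U*(-6/5 - U)))
5 + 23*z(7, -4) = 5 + 23*((⅕)*(-4)*(10 - 6*(-4) - 5*(-4)²)) = 5 + 23*((⅕)*(-4)*(10 + 24 - 5*16)) = 5 + 23*((⅕)*(-4)*(10 + 24 - 80)) = 5 + 23*((⅕)*(-4)*(-46)) = 5 + 23*(184/5) = 5 + 4232/5 = 4257/5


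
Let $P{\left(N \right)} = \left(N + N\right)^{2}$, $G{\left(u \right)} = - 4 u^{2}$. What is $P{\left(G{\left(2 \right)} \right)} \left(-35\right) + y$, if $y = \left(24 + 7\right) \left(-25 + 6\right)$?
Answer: $-36429$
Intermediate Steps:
$P{\left(N \right)} = 4 N^{2}$ ($P{\left(N \right)} = \left(2 N\right)^{2} = 4 N^{2}$)
$y = -589$ ($y = 31 \left(-19\right) = -589$)
$P{\left(G{\left(2 \right)} \right)} \left(-35\right) + y = 4 \left(- 4 \cdot 2^{2}\right)^{2} \left(-35\right) - 589 = 4 \left(\left(-4\right) 4\right)^{2} \left(-35\right) - 589 = 4 \left(-16\right)^{2} \left(-35\right) - 589 = 4 \cdot 256 \left(-35\right) - 589 = 1024 \left(-35\right) - 589 = -35840 - 589 = -36429$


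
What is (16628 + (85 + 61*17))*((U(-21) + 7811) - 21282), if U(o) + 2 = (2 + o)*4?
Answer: -240494750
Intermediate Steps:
U(o) = 6 + 4*o (U(o) = -2 + (2 + o)*4 = -2 + (8 + 4*o) = 6 + 4*o)
(16628 + (85 + 61*17))*((U(-21) + 7811) - 21282) = (16628 + (85 + 61*17))*(((6 + 4*(-21)) + 7811) - 21282) = (16628 + (85 + 1037))*(((6 - 84) + 7811) - 21282) = (16628 + 1122)*((-78 + 7811) - 21282) = 17750*(7733 - 21282) = 17750*(-13549) = -240494750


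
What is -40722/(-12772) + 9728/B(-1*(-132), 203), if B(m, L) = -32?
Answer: -1920983/6386 ≈ -300.81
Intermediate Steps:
-40722/(-12772) + 9728/B(-1*(-132), 203) = -40722/(-12772) + 9728/(-32) = -40722*(-1/12772) + 9728*(-1/32) = 20361/6386 - 304 = -1920983/6386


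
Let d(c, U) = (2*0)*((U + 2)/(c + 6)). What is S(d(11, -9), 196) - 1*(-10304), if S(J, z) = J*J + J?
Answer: 10304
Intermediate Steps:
d(c, U) = 0 (d(c, U) = 0*((2 + U)/(6 + c)) = 0)
S(J, z) = J + J**2 (S(J, z) = J**2 + J = J + J**2)
S(d(11, -9), 196) - 1*(-10304) = 0*(1 + 0) - 1*(-10304) = 0*1 + 10304 = 0 + 10304 = 10304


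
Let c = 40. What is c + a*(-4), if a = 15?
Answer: -20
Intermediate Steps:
c + a*(-4) = 40 + 15*(-4) = 40 - 60 = -20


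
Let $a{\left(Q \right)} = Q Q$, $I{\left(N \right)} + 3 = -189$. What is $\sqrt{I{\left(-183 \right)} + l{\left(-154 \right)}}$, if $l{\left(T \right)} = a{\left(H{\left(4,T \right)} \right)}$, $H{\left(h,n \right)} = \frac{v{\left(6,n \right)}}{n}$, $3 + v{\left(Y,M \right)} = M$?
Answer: $\frac{i \sqrt{4528823}}{154} \approx 13.819 i$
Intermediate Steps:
$I{\left(N \right)} = -192$ ($I{\left(N \right)} = -3 - 189 = -192$)
$v{\left(Y,M \right)} = -3 + M$
$H{\left(h,n \right)} = \frac{-3 + n}{n}$
$a{\left(Q \right)} = Q^{2}$
$l{\left(T \right)} = \frac{\left(-3 + T\right)^{2}}{T^{2}}$ ($l{\left(T \right)} = \left(\frac{-3 + T}{T}\right)^{2} = \frac{\left(-3 + T\right)^{2}}{T^{2}}$)
$\sqrt{I{\left(-183 \right)} + l{\left(-154 \right)}} = \sqrt{-192 + \frac{\left(-3 - 154\right)^{2}}{23716}} = \sqrt{-192 + \frac{\left(-157\right)^{2}}{23716}} = \sqrt{-192 + \frac{1}{23716} \cdot 24649} = \sqrt{-192 + \frac{24649}{23716}} = \sqrt{- \frac{4528823}{23716}} = \frac{i \sqrt{4528823}}{154}$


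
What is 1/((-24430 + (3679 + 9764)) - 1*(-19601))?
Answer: 1/8614 ≈ 0.00011609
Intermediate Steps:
1/((-24430 + (3679 + 9764)) - 1*(-19601)) = 1/((-24430 + 13443) + 19601) = 1/(-10987 + 19601) = 1/8614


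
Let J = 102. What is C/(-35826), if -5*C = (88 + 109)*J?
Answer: 3349/29855 ≈ 0.11218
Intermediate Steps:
C = -20094/5 (C = -(88 + 109)*102/5 = -197*102/5 = -⅕*20094 = -20094/5 ≈ -4018.8)
C/(-35826) = -20094/5/(-35826) = -20094/5*(-1/35826) = 3349/29855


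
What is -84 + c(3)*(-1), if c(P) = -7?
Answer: -77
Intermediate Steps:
-84 + c(3)*(-1) = -84 - 7*(-1) = -84 + 7 = -77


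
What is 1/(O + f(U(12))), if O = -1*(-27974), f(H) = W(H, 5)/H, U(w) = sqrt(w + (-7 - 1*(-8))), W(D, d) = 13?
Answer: 27974/782544663 - sqrt(13)/782544663 ≈ 3.5743e-5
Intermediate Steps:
U(w) = sqrt(1 + w) (U(w) = sqrt(w + (-7 + 8)) = sqrt(w + 1) = sqrt(1 + w))
f(H) = 13/H
O = 27974
1/(O + f(U(12))) = 1/(27974 + 13/(sqrt(1 + 12))) = 1/(27974 + 13/(sqrt(13))) = 1/(27974 + 13*(sqrt(13)/13)) = 1/(27974 + sqrt(13))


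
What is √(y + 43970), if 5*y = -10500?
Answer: √41870 ≈ 204.62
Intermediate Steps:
y = -2100 (y = (⅕)*(-10500) = -2100)
√(y + 43970) = √(-2100 + 43970) = √41870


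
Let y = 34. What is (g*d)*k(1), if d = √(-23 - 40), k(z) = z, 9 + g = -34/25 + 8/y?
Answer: -12909*I*√7/425 ≈ -80.362*I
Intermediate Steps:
g = -4303/425 (g = -9 + (-34/25 + 8/34) = -9 + (-34*1/25 + 8*(1/34)) = -9 + (-34/25 + 4/17) = -9 - 478/425 = -4303/425 ≈ -10.125)
d = 3*I*√7 (d = √(-63) = 3*I*√7 ≈ 7.9373*I)
(g*d)*k(1) = -12909*I*√7/425*1 = -12909*I*√7/425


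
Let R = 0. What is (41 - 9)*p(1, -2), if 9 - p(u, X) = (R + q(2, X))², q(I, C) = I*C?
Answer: -224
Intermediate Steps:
q(I, C) = C*I
p(u, X) = 9 - 4*X² (p(u, X) = 9 - (0 + X*2)² = 9 - (0 + 2*X)² = 9 - (2*X)² = 9 - 4*X²)
(41 - 9)*p(1, -2) = (41 - 9)*(9 - 4*(-2)²) = 32*(9 - 4*4) = 32*(9 - 16) = 32*(-7) = -224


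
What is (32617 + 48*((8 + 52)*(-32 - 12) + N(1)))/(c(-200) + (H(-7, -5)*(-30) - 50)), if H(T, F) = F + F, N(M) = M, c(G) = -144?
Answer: -94055/106 ≈ -887.31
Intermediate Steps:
H(T, F) = 2*F
(32617 + 48*((8 + 52)*(-32 - 12) + N(1)))/(c(-200) + (H(-7, -5)*(-30) - 50)) = (32617 + 48*((8 + 52)*(-32 - 12) + 1))/(-144 + ((2*(-5))*(-30) - 50)) = (32617 + 48*(60*(-44) + 1))/(-144 + (-10*(-30) - 50)) = (32617 + 48*(-2640 + 1))/(-144 + (300 - 50)) = (32617 + 48*(-2639))/(-144 + 250) = (32617 - 126672)/106 = -94055*1/106 = -94055/106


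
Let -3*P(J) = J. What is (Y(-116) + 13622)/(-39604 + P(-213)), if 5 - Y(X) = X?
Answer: -13743/39533 ≈ -0.34763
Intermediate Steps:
P(J) = -J/3
Y(X) = 5 - X
(Y(-116) + 13622)/(-39604 + P(-213)) = ((5 - 1*(-116)) + 13622)/(-39604 - ⅓*(-213)) = ((5 + 116) + 13622)/(-39604 + 71) = (121 + 13622)/(-39533) = 13743*(-1/39533) = -13743/39533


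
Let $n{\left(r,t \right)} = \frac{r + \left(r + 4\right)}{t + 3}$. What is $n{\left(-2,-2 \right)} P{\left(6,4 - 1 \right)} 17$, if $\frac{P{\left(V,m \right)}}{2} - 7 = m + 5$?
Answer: $0$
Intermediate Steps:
$P{\left(V,m \right)} = 24 + 2 m$ ($P{\left(V,m \right)} = 14 + 2 \left(m + 5\right) = 14 + 2 \left(5 + m\right) = 14 + \left(10 + 2 m\right) = 24 + 2 m$)
$n{\left(r,t \right)} = \frac{4 + 2 r}{3 + t}$ ($n{\left(r,t \right)} = \frac{r + \left(4 + r\right)}{3 + t} = \frac{4 + 2 r}{3 + t}$)
$n{\left(-2,-2 \right)} P{\left(6,4 - 1 \right)} 17 = \frac{2 \left(2 - 2\right)}{3 - 2} \left(24 + 2 \left(4 - 1\right)\right) 17 = 2 \cdot 1^{-1} \cdot 0 \left(24 + 2 \cdot 3\right) 17 = 2 \cdot 1 \cdot 0 \left(24 + 6\right) 17 = 0 \cdot 30 \cdot 17 = 0 \cdot 17 = 0$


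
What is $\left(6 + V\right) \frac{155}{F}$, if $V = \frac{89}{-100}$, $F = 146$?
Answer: $\frac{217}{40} \approx 5.425$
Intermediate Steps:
$V = - \frac{89}{100}$ ($V = 89 \left(- \frac{1}{100}\right) = - \frac{89}{100} \approx -0.89$)
$\left(6 + V\right) \frac{155}{F} = \left(6 - \frac{89}{100}\right) \frac{155}{146} = \frac{511 \cdot 155 \cdot \frac{1}{146}}{100} = \frac{511}{100} \cdot \frac{155}{146} = \frac{217}{40}$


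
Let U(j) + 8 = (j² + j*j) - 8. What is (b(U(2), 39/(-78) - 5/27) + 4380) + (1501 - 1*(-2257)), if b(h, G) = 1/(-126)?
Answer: 1025387/126 ≈ 8138.0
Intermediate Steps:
U(j) = -16 + 2*j² (U(j) = -8 + ((j² + j*j) - 8) = -8 + ((j² + j²) - 8) = -8 + (2*j² - 8) = -8 + (-8 + 2*j²) = -16 + 2*j²)
b(h, G) = -1/126
(b(U(2), 39/(-78) - 5/27) + 4380) + (1501 - 1*(-2257)) = (-1/126 + 4380) + (1501 - 1*(-2257)) = 551879/126 + (1501 + 2257) = 551879/126 + 3758 = 1025387/126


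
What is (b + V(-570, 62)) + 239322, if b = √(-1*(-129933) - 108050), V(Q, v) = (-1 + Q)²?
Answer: 565363 + √21883 ≈ 5.6551e+5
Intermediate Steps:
b = √21883 (b = √(129933 - 108050) = √21883 ≈ 147.93)
(b + V(-570, 62)) + 239322 = (√21883 + (-1 - 570)²) + 239322 = (√21883 + (-571)²) + 239322 = (√21883 + 326041) + 239322 = (326041 + √21883) + 239322 = 565363 + √21883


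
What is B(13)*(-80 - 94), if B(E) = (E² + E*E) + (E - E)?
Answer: -58812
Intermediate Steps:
B(E) = 2*E² (B(E) = (E² + E²) + 0 = 2*E² + 0 = 2*E²)
B(13)*(-80 - 94) = (2*13²)*(-80 - 94) = (2*169)*(-174) = 338*(-174) = -58812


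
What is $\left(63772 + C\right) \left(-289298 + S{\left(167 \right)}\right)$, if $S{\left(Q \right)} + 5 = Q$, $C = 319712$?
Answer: $-110879029824$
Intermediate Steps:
$S{\left(Q \right)} = -5 + Q$
$\left(63772 + C\right) \left(-289298 + S{\left(167 \right)}\right) = \left(63772 + 319712\right) \left(-289298 + \left(-5 + 167\right)\right) = 383484 \left(-289298 + 162\right) = 383484 \left(-289136\right) = -110879029824$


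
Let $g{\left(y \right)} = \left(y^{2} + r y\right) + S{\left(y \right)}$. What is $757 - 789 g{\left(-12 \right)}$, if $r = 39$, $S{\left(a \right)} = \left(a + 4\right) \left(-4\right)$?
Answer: $231145$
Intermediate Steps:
$S{\left(a \right)} = -16 - 4 a$ ($S{\left(a \right)} = \left(4 + a\right) \left(-4\right) = -16 - 4 a$)
$g{\left(y \right)} = -16 + y^{2} + 35 y$ ($g{\left(y \right)} = \left(y^{2} + 39 y\right) - \left(16 + 4 y\right) = -16 + y^{2} + 35 y$)
$757 - 789 g{\left(-12 \right)} = 757 - 789 \left(-16 + \left(-12\right)^{2} + 35 \left(-12\right)\right) = 757 - 789 \left(-16 + 144 - 420\right) = 757 - -230388 = 757 + 230388 = 231145$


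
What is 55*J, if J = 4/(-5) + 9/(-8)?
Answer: -847/8 ≈ -105.88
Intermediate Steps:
J = -77/40 (J = 4*(-1/5) + 9*(-1/8) = -4/5 - 9/8 = -77/40 ≈ -1.9250)
55*J = 55*(-77/40) = -847/8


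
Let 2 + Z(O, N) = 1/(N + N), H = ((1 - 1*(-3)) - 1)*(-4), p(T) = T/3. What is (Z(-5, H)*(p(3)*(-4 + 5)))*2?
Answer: -49/12 ≈ -4.0833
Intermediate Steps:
p(T) = T/3 (p(T) = T*(1/3) = T/3)
H = -12 (H = ((1 + 3) - 1)*(-4) = (4 - 1)*(-4) = 3*(-4) = -12)
Z(O, N) = -2 + 1/(2*N) (Z(O, N) = -2 + 1/(N + N) = -2 + 1/(2*N))
(Z(-5, H)*(p(3)*(-4 + 5)))*2 = ((-2 + (1/2)/(-12))*(((1/3)*3)*(-4 + 5)))*2 = ((-2 + (1/2)*(-1/12))*(1*1))*2 = ((-2 - 1/24)*1)*2 = -49/24*1*2 = -49/24*2 = -49/12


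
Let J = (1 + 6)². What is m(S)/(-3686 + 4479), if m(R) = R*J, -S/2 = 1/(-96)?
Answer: 49/38064 ≈ 0.0012873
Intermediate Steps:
J = 49 (J = 7² = 49)
S = 1/48 (S = -2/(-96) = -2*(-1/96) = 1/48 ≈ 0.020833)
m(R) = 49*R (m(R) = R*49 = 49*R)
m(S)/(-3686 + 4479) = (49*(1/48))/(-3686 + 4479) = (49/48)/793 = (49/48)*(1/793) = 49/38064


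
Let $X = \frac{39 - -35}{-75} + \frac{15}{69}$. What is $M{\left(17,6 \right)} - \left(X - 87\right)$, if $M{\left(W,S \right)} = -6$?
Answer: $\frac{141052}{1725} \approx 81.769$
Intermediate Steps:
$X = - \frac{1327}{1725}$ ($X = \left(39 + 35\right) \left(- \frac{1}{75}\right) + 15 \cdot \frac{1}{69} = 74 \left(- \frac{1}{75}\right) + \frac{5}{23} = - \frac{74}{75} + \frac{5}{23} = - \frac{1327}{1725} \approx -0.76928$)
$M{\left(17,6 \right)} - \left(X - 87\right) = -6 - \left(- \frac{1327}{1725} - 87\right) = -6 - - \frac{151402}{1725} = -6 + \frac{151402}{1725} = \frac{141052}{1725}$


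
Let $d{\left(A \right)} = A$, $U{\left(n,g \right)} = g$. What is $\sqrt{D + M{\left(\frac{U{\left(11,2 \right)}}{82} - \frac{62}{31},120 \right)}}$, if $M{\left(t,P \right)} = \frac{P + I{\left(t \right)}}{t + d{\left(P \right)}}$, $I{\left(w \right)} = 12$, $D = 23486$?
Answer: $\frac{\sqrt{61108056586}}{1613} \approx 153.26$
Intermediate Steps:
$M{\left(t,P \right)} = \frac{12 + P}{P + t}$ ($M{\left(t,P \right)} = \frac{P + 12}{t + P} = \frac{12 + P}{P + t}$)
$\sqrt{D + M{\left(\frac{U{\left(11,2 \right)}}{82} - \frac{62}{31},120 \right)}} = \sqrt{23486 + \frac{12 + 120}{120 + \left(\frac{2}{82} - \frac{62}{31}\right)}} = \sqrt{23486 + \frac{1}{120 + \left(2 \cdot \frac{1}{82} - 2\right)} 132} = \sqrt{23486 + \frac{1}{120 + \left(\frac{1}{41} - 2\right)} 132} = \sqrt{23486 + \frac{1}{120 - \frac{81}{41}} \cdot 132} = \sqrt{23486 + \frac{1}{\frac{4839}{41}} \cdot 132} = \sqrt{23486 + \frac{41}{4839} \cdot 132} = \sqrt{23486 + \frac{1804}{1613}} = \sqrt{\frac{37884722}{1613}} = \frac{\sqrt{61108056586}}{1613}$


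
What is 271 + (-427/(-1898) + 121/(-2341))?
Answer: 1204882027/4443218 ≈ 271.17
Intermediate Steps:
271 + (-427/(-1898) + 121/(-2341)) = 271 + (-427*(-1/1898) + 121*(-1/2341)) = 271 + (427/1898 - 121/2341) = 271 + 769949/4443218 = 1204882027/4443218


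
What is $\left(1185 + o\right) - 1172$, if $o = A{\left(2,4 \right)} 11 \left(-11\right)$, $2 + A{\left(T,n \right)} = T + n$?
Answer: $-471$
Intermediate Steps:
$A{\left(T,n \right)} = -2 + T + n$ ($A{\left(T,n \right)} = -2 + \left(T + n\right) = -2 + T + n$)
$o = -484$ ($o = \left(-2 + 2 + 4\right) 11 \left(-11\right) = 4 \cdot 11 \left(-11\right) = 44 \left(-11\right) = -484$)
$\left(1185 + o\right) - 1172 = \left(1185 - 484\right) - 1172 = 701 - 1172 = -471$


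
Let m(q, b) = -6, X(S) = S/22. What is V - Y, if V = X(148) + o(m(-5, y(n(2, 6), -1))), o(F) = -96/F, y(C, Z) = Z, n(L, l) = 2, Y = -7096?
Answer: 78306/11 ≈ 7118.7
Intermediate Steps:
X(S) = S/22 (X(S) = S*(1/22) = S/22)
V = 250/11 (V = (1/22)*148 - 96/(-6) = 74/11 - 96*(-1/6) = 74/11 + 16 = 250/11 ≈ 22.727)
V - Y = 250/11 - 1*(-7096) = 250/11 + 7096 = 78306/11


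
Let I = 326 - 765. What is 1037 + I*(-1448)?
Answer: 636709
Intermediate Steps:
I = -439
1037 + I*(-1448) = 1037 - 439*(-1448) = 1037 + 635672 = 636709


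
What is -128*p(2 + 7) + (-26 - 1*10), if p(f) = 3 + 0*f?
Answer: -420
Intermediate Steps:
p(f) = 3 (p(f) = 3 + 0 = 3)
-128*p(2 + 7) + (-26 - 1*10) = -128*3 + (-26 - 1*10) = -384 + (-26 - 10) = -384 - 36 = -420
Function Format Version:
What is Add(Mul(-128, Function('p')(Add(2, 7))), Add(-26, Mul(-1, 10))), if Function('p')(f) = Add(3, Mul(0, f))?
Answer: -420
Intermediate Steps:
Function('p')(f) = 3 (Function('p')(f) = Add(3, 0) = 3)
Add(Mul(-128, Function('p')(Add(2, 7))), Add(-26, Mul(-1, 10))) = Add(Mul(-128, 3), Add(-26, Mul(-1, 10))) = Add(-384, Add(-26, -10)) = Add(-384, -36) = -420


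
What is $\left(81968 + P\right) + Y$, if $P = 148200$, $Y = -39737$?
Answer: $190431$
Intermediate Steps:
$\left(81968 + P\right) + Y = \left(81968 + 148200\right) - 39737 = 230168 - 39737 = 190431$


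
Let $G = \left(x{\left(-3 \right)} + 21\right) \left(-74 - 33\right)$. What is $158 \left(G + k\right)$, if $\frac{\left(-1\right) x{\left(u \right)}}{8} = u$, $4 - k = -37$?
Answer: $-754292$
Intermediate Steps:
$k = 41$ ($k = 4 - -37 = 4 + 37 = 41$)
$x{\left(u \right)} = - 8 u$
$G = -4815$ ($G = \left(\left(-8\right) \left(-3\right) + 21\right) \left(-74 - 33\right) = \left(24 + 21\right) \left(-107\right) = 45 \left(-107\right) = -4815$)
$158 \left(G + k\right) = 158 \left(-4815 + 41\right) = 158 \left(-4774\right) = -754292$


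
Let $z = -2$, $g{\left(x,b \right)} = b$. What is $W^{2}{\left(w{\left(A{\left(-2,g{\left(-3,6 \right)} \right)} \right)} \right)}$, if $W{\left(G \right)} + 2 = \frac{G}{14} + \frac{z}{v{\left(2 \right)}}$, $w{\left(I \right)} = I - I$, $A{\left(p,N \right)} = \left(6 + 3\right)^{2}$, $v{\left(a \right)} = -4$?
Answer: $\frac{9}{4} \approx 2.25$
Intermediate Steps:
$A{\left(p,N \right)} = 81$ ($A{\left(p,N \right)} = 9^{2} = 81$)
$w{\left(I \right)} = 0$
$W{\left(G \right)} = - \frac{3}{2} + \frac{G}{14}$ ($W{\left(G \right)} = -2 + \left(\frac{G}{14} - \frac{2}{-4}\right) = -2 + \left(G \frac{1}{14} - - \frac{1}{2}\right) = -2 + \left(\frac{G}{14} + \frac{1}{2}\right) = -2 + \left(\frac{1}{2} + \frac{G}{14}\right) = - \frac{3}{2} + \frac{G}{14}$)
$W^{2}{\left(w{\left(A{\left(-2,g{\left(-3,6 \right)} \right)} \right)} \right)} = \left(- \frac{3}{2} + \frac{1}{14} \cdot 0\right)^{2} = \left(- \frac{3}{2} + 0\right)^{2} = \left(- \frac{3}{2}\right)^{2} = \frac{9}{4}$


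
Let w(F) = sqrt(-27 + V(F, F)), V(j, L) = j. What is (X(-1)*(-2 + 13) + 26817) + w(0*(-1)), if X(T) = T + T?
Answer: 26795 + 3*I*sqrt(3) ≈ 26795.0 + 5.1962*I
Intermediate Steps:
X(T) = 2*T
w(F) = sqrt(-27 + F)
(X(-1)*(-2 + 13) + 26817) + w(0*(-1)) = ((2*(-1))*(-2 + 13) + 26817) + sqrt(-27 + 0*(-1)) = (-2*11 + 26817) + sqrt(-27 + 0) = (-22 + 26817) + sqrt(-27) = 26795 + 3*I*sqrt(3)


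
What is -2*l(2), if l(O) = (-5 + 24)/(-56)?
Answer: 19/28 ≈ 0.67857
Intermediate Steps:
l(O) = -19/56 (l(O) = 19*(-1/56) = -19/56)
-2*l(2) = -2*(-19/56) = 19/28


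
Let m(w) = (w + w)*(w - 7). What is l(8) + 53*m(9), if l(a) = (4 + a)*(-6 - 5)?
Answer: 1776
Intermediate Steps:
l(a) = -44 - 11*a (l(a) = (4 + a)*(-11) = -44 - 11*a)
m(w) = 2*w*(-7 + w) (m(w) = (2*w)*(-7 + w) = 2*w*(-7 + w))
l(8) + 53*m(9) = (-44 - 11*8) + 53*(2*9*(-7 + 9)) = (-44 - 88) + 53*(2*9*2) = -132 + 53*36 = -132 + 1908 = 1776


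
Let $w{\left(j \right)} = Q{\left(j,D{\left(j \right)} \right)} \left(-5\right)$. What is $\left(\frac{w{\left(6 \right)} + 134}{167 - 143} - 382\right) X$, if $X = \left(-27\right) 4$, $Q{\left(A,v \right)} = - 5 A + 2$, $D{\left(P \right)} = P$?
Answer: $40023$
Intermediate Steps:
$Q{\left(A,v \right)} = 2 - 5 A$
$X = -108$
$w{\left(j \right)} = -10 + 25 j$ ($w{\left(j \right)} = \left(2 - 5 j\right) \left(-5\right) = -10 + 25 j$)
$\left(\frac{w{\left(6 \right)} + 134}{167 - 143} - 382\right) X = \left(\frac{\left(-10 + 25 \cdot 6\right) + 134}{167 - 143} - 382\right) \left(-108\right) = \left(\frac{\left(-10 + 150\right) + 134}{24} - 382\right) \left(-108\right) = \left(\left(140 + 134\right) \frac{1}{24} - 382\right) \left(-108\right) = \left(274 \cdot \frac{1}{24} - 382\right) \left(-108\right) = \left(\frac{137}{12} - 382\right) \left(-108\right) = \left(- \frac{4447}{12}\right) \left(-108\right) = 40023$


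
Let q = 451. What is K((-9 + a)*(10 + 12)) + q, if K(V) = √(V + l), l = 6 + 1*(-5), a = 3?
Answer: 451 + I*√131 ≈ 451.0 + 11.446*I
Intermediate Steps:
l = 1 (l = 6 - 5 = 1)
K(V) = √(1 + V) (K(V) = √(V + 1) = √(1 + V))
K((-9 + a)*(10 + 12)) + q = √(1 + (-9 + 3)*(10 + 12)) + 451 = √(1 - 6*22) + 451 = √(1 - 132) + 451 = √(-131) + 451 = I*√131 + 451 = 451 + I*√131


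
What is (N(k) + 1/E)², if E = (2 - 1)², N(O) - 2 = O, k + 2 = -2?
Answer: 1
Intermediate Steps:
k = -4 (k = -2 - 2 = -4)
N(O) = 2 + O
E = 1 (E = 1² = 1)
(N(k) + 1/E)² = ((2 - 4) + 1/1)² = (-2 + 1)² = (-1)² = 1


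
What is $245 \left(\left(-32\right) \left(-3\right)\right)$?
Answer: $23520$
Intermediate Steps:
$245 \left(\left(-32\right) \left(-3\right)\right) = 245 \cdot 96 = 23520$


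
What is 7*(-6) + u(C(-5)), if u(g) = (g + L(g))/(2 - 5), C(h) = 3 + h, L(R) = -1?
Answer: -41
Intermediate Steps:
u(g) = ⅓ - g/3 (u(g) = (g - 1)/(2 - 5) = (-1 + g)/(-3) = (-1 + g)*(-⅓) = ⅓ - g/3)
7*(-6) + u(C(-5)) = 7*(-6) + (⅓ - (3 - 5)/3) = -42 + (⅓ - ⅓*(-2)) = -42 + (⅓ + ⅔) = -42 + 1 = -41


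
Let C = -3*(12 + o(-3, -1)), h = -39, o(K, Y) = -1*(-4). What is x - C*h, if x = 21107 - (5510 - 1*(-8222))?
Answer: 5503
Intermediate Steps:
o(K, Y) = 4
x = 7375 (x = 21107 - (5510 + 8222) = 21107 - 1*13732 = 21107 - 13732 = 7375)
C = -48 (C = -3*(12 + 4) = -3*16 = -48)
x - C*h = 7375 - (-48)*(-39) = 7375 - 1*1872 = 7375 - 1872 = 5503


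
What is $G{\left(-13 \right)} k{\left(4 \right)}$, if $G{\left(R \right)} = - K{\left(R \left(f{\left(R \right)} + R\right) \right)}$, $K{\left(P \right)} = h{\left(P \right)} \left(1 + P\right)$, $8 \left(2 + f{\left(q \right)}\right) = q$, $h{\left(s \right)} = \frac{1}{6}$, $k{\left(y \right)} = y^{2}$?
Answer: $-579$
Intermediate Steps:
$h{\left(s \right)} = \frac{1}{6}$
$f{\left(q \right)} = -2 + \frac{q}{8}$
$K{\left(P \right)} = \frac{1}{6} + \frac{P}{6}$ ($K{\left(P \right)} = \frac{1 + P}{6} = \frac{1}{6} + \frac{P}{6}$)
$G{\left(R \right)} = - \frac{1}{6} - \frac{R \left(-2 + \frac{9 R}{8}\right)}{6}$ ($G{\left(R \right)} = - (\frac{1}{6} + \frac{R \left(\left(-2 + \frac{R}{8}\right) + R\right)}{6}) = - (\frac{1}{6} + \frac{R \left(-2 + \frac{9 R}{8}\right)}{6}) = - \frac{1}{6} - \frac{R \left(-2 + \frac{9 R}{8}\right)}{6}$)
$G{\left(-13 \right)} k{\left(4 \right)} = \left(- \frac{1}{6} - - \frac{13 \left(-16 + 9 \left(-13\right)\right)}{48}\right) 4^{2} = \left(- \frac{1}{6} - - \frac{13 \left(-16 - 117\right)}{48}\right) 16 = \left(- \frac{1}{6} - \left(- \frac{13}{48}\right) \left(-133\right)\right) 16 = \left(- \frac{1}{6} - \frac{1729}{48}\right) 16 = \left(- \frac{579}{16}\right) 16 = -579$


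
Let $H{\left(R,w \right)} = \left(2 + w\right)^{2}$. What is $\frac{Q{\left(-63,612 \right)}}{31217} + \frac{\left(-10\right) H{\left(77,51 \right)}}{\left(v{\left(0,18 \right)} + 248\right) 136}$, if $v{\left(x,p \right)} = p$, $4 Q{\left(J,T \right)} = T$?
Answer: $- \frac{22930279}{29718584} \approx -0.77158$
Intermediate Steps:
$Q{\left(J,T \right)} = \frac{T}{4}$
$\frac{Q{\left(-63,612 \right)}}{31217} + \frac{\left(-10\right) H{\left(77,51 \right)}}{\left(v{\left(0,18 \right)} + 248\right) 136} = \frac{\frac{1}{4} \cdot 612}{31217} + \frac{\left(-10\right) \left(2 + 51\right)^{2}}{\left(18 + 248\right) 136} = 153 \cdot \frac{1}{31217} + \frac{\left(-10\right) 53^{2}}{266 \cdot 136} = \frac{153}{31217} + \frac{\left(-10\right) 2809}{36176} = \frac{153}{31217} - \frac{14045}{18088} = - \frac{22930279}{29718584}$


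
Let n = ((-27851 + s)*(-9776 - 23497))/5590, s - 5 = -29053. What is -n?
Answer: -1893200427/5590 ≈ -3.3868e+5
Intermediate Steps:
s = -29048 (s = 5 - 29053 = -29048)
n = 1893200427/5590 (n = ((-27851 - 29048)*(-9776 - 23497))/5590 = -56899*(-33273)*(1/5590) = 1893200427*(1/5590) = 1893200427/5590 ≈ 3.3868e+5)
-n = -1*1893200427/5590 = -1893200427/5590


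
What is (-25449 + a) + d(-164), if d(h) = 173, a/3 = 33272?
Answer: 74540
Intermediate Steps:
a = 99816 (a = 3*33272 = 99816)
(-25449 + a) + d(-164) = (-25449 + 99816) + 173 = 74367 + 173 = 74540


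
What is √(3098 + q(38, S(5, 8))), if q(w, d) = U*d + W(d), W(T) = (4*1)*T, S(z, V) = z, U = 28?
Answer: 3*√362 ≈ 57.079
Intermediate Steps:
W(T) = 4*T
q(w, d) = 32*d (q(w, d) = 28*d + 4*d = 32*d)
√(3098 + q(38, S(5, 8))) = √(3098 + 32*5) = √(3098 + 160) = √3258 = 3*√362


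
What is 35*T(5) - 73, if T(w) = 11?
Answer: 312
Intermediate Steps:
35*T(5) - 73 = 35*11 - 73 = 385 - 73 = 312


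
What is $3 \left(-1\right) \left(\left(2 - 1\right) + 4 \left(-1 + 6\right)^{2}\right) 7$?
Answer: $-2121$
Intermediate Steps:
$3 \left(-1\right) \left(\left(2 - 1\right) + 4 \left(-1 + 6\right)^{2}\right) 7 = - 3 \left(1 + 4 \cdot 5^{2}\right) 7 = - 3 \left(1 + 4 \cdot 25\right) 7 = - 3 \left(1 + 100\right) 7 = \left(-3\right) 101 \cdot 7 = \left(-303\right) 7 = -2121$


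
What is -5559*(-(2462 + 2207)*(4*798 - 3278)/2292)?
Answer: -372021251/382 ≈ -9.7388e+5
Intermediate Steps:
-5559*(-(2462 + 2207)*(4*798 - 3278)/2292) = -5559/((-2292*1/(4669*(3192 - 3278)))) = -5559/((-2292/(4669*(-86)))) = -5559/((-2292/(-401534))) = -5559/((-2292*(-1/401534))) = -5559/1146/200767 = -5559*200767/1146 = -372021251/382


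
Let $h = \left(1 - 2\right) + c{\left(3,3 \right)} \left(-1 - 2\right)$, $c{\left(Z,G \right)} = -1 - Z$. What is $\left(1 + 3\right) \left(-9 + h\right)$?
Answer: $8$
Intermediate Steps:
$h = 11$ ($h = \left(1 - 2\right) + \left(-1 - 3\right) \left(-1 - 2\right) = \left(1 - 2\right) + \left(-1 - 3\right) \left(-3\right) = -1 - -12 = -1 + 12 = 11$)
$\left(1 + 3\right) \left(-9 + h\right) = \left(1 + 3\right) \left(-9 + 11\right) = 4 \cdot 2 = 8$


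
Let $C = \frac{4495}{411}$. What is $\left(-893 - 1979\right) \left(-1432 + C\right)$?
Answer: $\frac{1677411704}{411} \approx 4.0813 \cdot 10^{6}$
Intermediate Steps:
$C = \frac{4495}{411}$ ($C = 4495 \cdot \frac{1}{411} = \frac{4495}{411} \approx 10.937$)
$\left(-893 - 1979\right) \left(-1432 + C\right) = \left(-893 - 1979\right) \left(-1432 + \frac{4495}{411}\right) = \left(-2872\right) \left(- \frac{584057}{411}\right) = \frac{1677411704}{411}$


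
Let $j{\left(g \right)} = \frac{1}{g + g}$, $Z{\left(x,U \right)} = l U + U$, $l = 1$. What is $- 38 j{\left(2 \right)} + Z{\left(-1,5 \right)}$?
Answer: $\frac{1}{2} \approx 0.5$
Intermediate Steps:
$Z{\left(x,U \right)} = 2 U$ ($Z{\left(x,U \right)} = 1 U + U = U + U = 2 U$)
$j{\left(g \right)} = \frac{1}{2 g}$
$- 38 j{\left(2 \right)} + Z{\left(-1,5 \right)} = - 38 \frac{1}{2 \cdot 2} + 2 \cdot 5 = - 38 \cdot \frac{1}{2} \cdot \frac{1}{2} + 10 = \left(-38\right) \frac{1}{4} + 10 = - \frac{19}{2} + 10 = \frac{1}{2}$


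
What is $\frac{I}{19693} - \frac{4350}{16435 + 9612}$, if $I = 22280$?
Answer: $\frac{494662610}{512943571} \approx 0.96436$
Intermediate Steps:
$\frac{I}{19693} - \frac{4350}{16435 + 9612} = \frac{22280}{19693} - \frac{4350}{16435 + 9612} = 22280 \cdot \frac{1}{19693} - \frac{4350}{26047} = \frac{22280}{19693} - \frac{4350}{26047} = \frac{494662610}{512943571}$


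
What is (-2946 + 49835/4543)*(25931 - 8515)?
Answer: -33174601384/649 ≈ -5.1116e+7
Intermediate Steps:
(-2946 + 49835/4543)*(25931 - 8515) = (-2946 + 49835*(1/4543))*17416 = (-2946 + 49835/4543)*17416 = -13333843/4543*17416 = -33174601384/649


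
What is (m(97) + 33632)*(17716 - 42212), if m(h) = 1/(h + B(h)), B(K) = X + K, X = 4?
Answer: -81561109976/99 ≈ -8.2385e+8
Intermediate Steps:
B(K) = 4 + K
m(h) = 1/(4 + 2*h) (m(h) = 1/(h + (4 + h)) = 1/(4 + 2*h))
(m(97) + 33632)*(17716 - 42212) = (1/(2*(2 + 97)) + 33632)*(17716 - 42212) = ((1/2)/99 + 33632)*(-24496) = ((1/2)*(1/99) + 33632)*(-24496) = (1/198 + 33632)*(-24496) = (6659137/198)*(-24496) = -81561109976/99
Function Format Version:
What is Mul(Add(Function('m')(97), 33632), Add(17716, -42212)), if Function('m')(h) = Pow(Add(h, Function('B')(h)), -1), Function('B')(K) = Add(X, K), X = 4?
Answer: Rational(-81561109976, 99) ≈ -8.2385e+8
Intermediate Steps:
Function('B')(K) = Add(4, K)
Function('m')(h) = Pow(Add(4, Mul(2, h)), -1) (Function('m')(h) = Pow(Add(h, Add(4, h)), -1) = Pow(Add(4, Mul(2, h)), -1))
Mul(Add(Function('m')(97), 33632), Add(17716, -42212)) = Mul(Add(Mul(Rational(1, 2), Pow(Add(2, 97), -1)), 33632), Add(17716, -42212)) = Mul(Add(Mul(Rational(1, 2), Pow(99, -1)), 33632), -24496) = Mul(Add(Mul(Rational(1, 2), Rational(1, 99)), 33632), -24496) = Mul(Add(Rational(1, 198), 33632), -24496) = Mul(Rational(6659137, 198), -24496) = Rational(-81561109976, 99)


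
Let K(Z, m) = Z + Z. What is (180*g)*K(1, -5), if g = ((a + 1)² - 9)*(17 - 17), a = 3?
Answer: 0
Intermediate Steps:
K(Z, m) = 2*Z
g = 0 (g = ((3 + 1)² - 9)*(17 - 17) = (4² - 9)*0 = (16 - 9)*0 = 7*0 = 0)
(180*g)*K(1, -5) = (180*0)*(2*1) = 0*2 = 0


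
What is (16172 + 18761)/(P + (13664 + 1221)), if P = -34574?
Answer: -34933/19689 ≈ -1.7742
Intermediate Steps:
(16172 + 18761)/(P + (13664 + 1221)) = (16172 + 18761)/(-34574 + (13664 + 1221)) = 34933/(-34574 + 14885) = 34933/(-19689) = 34933*(-1/19689) = -34933/19689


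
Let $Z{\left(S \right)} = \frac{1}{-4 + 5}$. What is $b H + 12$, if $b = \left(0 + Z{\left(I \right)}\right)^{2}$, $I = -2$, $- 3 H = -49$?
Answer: $\frac{85}{3} \approx 28.333$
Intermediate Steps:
$H = \frac{49}{3}$ ($H = \left(- \frac{1}{3}\right) \left(-49\right) = \frac{49}{3} \approx 16.333$)
$Z{\left(S \right)} = 1$ ($Z{\left(S \right)} = 1^{-1} = 1$)
$b = 1$ ($b = \left(0 + 1\right)^{2} = 1^{2} = 1$)
$b H + 12 = 1 \cdot \frac{49}{3} + 12 = \frac{49}{3} + 12 = \frac{85}{3}$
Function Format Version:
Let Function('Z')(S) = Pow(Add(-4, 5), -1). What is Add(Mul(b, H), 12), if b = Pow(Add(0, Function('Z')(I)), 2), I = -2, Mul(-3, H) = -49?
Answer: Rational(85, 3) ≈ 28.333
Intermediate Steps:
H = Rational(49, 3) (H = Mul(Rational(-1, 3), -49) = Rational(49, 3) ≈ 16.333)
Function('Z')(S) = 1 (Function('Z')(S) = Pow(1, -1) = 1)
b = 1 (b = Pow(Add(0, 1), 2) = Pow(1, 2) = 1)
Add(Mul(b, H), 12) = Add(Mul(1, Rational(49, 3)), 12) = Add(Rational(49, 3), 12) = Rational(85, 3)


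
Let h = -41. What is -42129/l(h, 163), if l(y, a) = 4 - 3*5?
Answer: 42129/11 ≈ 3829.9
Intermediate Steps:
l(y, a) = -11 (l(y, a) = 4 - 15 = -11)
-42129/l(h, 163) = -42129/(-11) = -42129*(-1/11) = 42129/11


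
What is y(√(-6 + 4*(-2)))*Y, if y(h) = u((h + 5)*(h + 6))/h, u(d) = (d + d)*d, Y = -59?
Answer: -41536 - 84842*I*√14/7 ≈ -41536.0 - 45350.0*I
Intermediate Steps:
u(d) = 2*d² (u(d) = (2*d)*d = 2*d²)
y(h) = 2*(5 + h)²*(6 + h)²/h (y(h) = (2*((h + 5)*(h + 6))²)/h = (2*((5 + h)*(6 + h))²)/h = (2*((5 + h)²*(6 + h)²))/h = (2*(5 + h)²*(6 + h)²)/h = 2*(5 + h)²*(6 + h)²/h)
y(√(-6 + 4*(-2)))*Y = (2*(30 + (√(-6 + 4*(-2)))² + 11*√(-6 + 4*(-2)))²/(√(-6 + 4*(-2))))*(-59) = (2*(30 + (√(-6 - 8))² + 11*√(-6 - 8))²/(√(-6 - 8)))*(-59) = (2*(30 + (√(-14))² + 11*√(-14))²/(√(-14)))*(-59) = (2*(30 + (I*√14)² + 11*(I*√14))²/((I*√14)))*(-59) = (2*(-I*√14/14)*(30 - 14 + 11*I*√14)²)*(-59) = (2*(-I*√14/14)*(16 + 11*I*√14)²)*(-59) = -I*√14*(16 + 11*I*√14)²/7*(-59) = 59*I*√14*(16 + 11*I*√14)²/7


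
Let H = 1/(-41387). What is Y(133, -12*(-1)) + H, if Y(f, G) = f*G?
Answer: 66053651/41387 ≈ 1596.0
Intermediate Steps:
H = -1/41387 ≈ -2.4162e-5
Y(f, G) = G*f
Y(133, -12*(-1)) + H = -12*(-1)*133 - 1/41387 = 12*133 - 1/41387 = 1596 - 1/41387 = 66053651/41387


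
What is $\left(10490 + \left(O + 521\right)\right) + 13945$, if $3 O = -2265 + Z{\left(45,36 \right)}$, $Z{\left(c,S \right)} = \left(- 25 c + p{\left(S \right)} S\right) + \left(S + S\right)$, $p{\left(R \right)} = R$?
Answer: $24282$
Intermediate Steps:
$Z{\left(c,S \right)} = S^{2} - 25 c + 2 S$ ($Z{\left(c,S \right)} = \left(- 25 c + S S\right) + \left(S + S\right) = \left(- 25 c + S^{2}\right) + 2 S = \left(S^{2} - 25 c\right) + 2 S = S^{2} - 25 c + 2 S$)
$O = -674$ ($O = \frac{-2265 + \left(36^{2} - 1125 + 2 \cdot 36\right)}{3} = \frac{-2265 + \left(1296 - 1125 + 72\right)}{3} = \frac{-2265 + 243}{3} = \frac{1}{3} \left(-2022\right) = -674$)
$\left(10490 + \left(O + 521\right)\right) + 13945 = \left(10490 + \left(-674 + 521\right)\right) + 13945 = \left(10490 - 153\right) + 13945 = 10337 + 13945 = 24282$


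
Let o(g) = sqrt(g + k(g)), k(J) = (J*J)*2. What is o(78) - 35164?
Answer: -35164 + sqrt(12246) ≈ -35053.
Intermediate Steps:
k(J) = 2*J**2 (k(J) = J**2*2 = 2*J**2)
o(g) = sqrt(g + 2*g**2)
o(78) - 35164 = sqrt(78*(1 + 2*78)) - 35164 = sqrt(78*(1 + 156)) - 35164 = sqrt(78*157) - 35164 = sqrt(12246) - 35164 = -35164 + sqrt(12246)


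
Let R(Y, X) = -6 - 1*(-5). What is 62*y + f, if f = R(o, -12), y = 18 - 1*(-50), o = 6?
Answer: 4215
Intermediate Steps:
y = 68 (y = 18 + 50 = 68)
R(Y, X) = -1 (R(Y, X) = -6 + 5 = -1)
f = -1
62*y + f = 62*68 - 1 = 4216 - 1 = 4215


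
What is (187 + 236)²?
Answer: 178929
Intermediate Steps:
(187 + 236)² = 423² = 178929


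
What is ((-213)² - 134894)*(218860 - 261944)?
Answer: 3857095100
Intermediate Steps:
((-213)² - 134894)*(218860 - 261944) = (45369 - 134894)*(-43084) = -89525*(-43084) = 3857095100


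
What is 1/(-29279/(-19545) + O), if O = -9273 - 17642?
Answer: -19545/526024396 ≈ -3.7156e-5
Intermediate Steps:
O = -26915
1/(-29279/(-19545) + O) = 1/(-29279/(-19545) - 26915) = 1/(-29279*(-1/19545) - 26915) = 1/(29279/19545 - 26915) = 1/(-526024396/19545) = -19545/526024396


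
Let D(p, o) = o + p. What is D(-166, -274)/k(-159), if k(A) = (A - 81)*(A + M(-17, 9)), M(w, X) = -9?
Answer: -11/1008 ≈ -0.010913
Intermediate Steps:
k(A) = (-81 + A)*(-9 + A) (k(A) = (A - 81)*(A - 9) = (-81 + A)*(-9 + A))
D(-166, -274)/k(-159) = (-274 - 166)/(729 + (-159)**2 - 90*(-159)) = -440/(729 + 25281 + 14310) = -440/40320 = -440*1/40320 = -11/1008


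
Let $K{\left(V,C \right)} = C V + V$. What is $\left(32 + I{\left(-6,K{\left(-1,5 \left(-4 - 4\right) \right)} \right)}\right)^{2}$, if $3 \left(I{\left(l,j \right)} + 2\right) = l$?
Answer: $784$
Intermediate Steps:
$K{\left(V,C \right)} = V + C V$
$I{\left(l,j \right)} = -2 + \frac{l}{3}$
$\left(32 + I{\left(-6,K{\left(-1,5 \left(-4 - 4\right) \right)} \right)}\right)^{2} = \left(32 + \left(-2 + \frac{1}{3} \left(-6\right)\right)\right)^{2} = \left(32 - 4\right)^{2} = 28^{2} = 784$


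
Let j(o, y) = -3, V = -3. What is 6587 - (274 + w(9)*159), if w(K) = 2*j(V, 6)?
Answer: 7267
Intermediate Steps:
w(K) = -6 (w(K) = 2*(-3) = -6)
6587 - (274 + w(9)*159) = 6587 - (274 - 6*159) = 6587 - (274 - 954) = 6587 - 1*(-680) = 6587 + 680 = 7267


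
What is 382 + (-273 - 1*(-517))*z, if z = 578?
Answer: 141414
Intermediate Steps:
382 + (-273 - 1*(-517))*z = 382 + (-273 - 1*(-517))*578 = 382 + (-273 + 517)*578 = 382 + 244*578 = 382 + 141032 = 141414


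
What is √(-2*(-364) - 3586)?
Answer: I*√2858 ≈ 53.46*I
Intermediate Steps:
√(-2*(-364) - 3586) = √(728 - 3586) = √(-2858) = I*√2858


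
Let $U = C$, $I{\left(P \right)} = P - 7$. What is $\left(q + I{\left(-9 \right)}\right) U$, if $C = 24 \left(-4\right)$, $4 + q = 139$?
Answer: $-11424$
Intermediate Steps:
$I{\left(P \right)} = -7 + P$
$q = 135$ ($q = -4 + 139 = 135$)
$C = -96$
$U = -96$
$\left(q + I{\left(-9 \right)}\right) U = \left(135 - 16\right) \left(-96\right) = 119 \left(-96\right) = -11424$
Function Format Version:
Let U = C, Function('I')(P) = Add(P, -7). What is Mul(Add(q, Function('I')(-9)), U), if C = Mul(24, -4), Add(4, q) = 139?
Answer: -11424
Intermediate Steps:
Function('I')(P) = Add(-7, P)
q = 135 (q = Add(-4, 139) = 135)
C = -96
U = -96
Mul(Add(q, Function('I')(-9)), U) = Mul(Add(135, Add(-7, -9)), -96) = Mul(Add(135, -16), -96) = Mul(119, -96) = -11424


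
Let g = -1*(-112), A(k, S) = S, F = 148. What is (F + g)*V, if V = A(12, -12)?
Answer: -3120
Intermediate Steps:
V = -12
g = 112
(F + g)*V = (148 + 112)*(-12) = 260*(-12) = -3120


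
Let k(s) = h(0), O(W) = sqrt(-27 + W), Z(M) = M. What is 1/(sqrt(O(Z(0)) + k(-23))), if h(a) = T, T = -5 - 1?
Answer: sqrt(3)/(3*sqrt(-2 + I*sqrt(3))) ≈ 0.124 - 0.33259*I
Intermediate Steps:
T = -6
h(a) = -6
k(s) = -6
1/(sqrt(O(Z(0)) + k(-23))) = 1/(sqrt(sqrt(-27 + 0) - 6)) = 1/(sqrt(sqrt(-27) - 6)) = 1/(sqrt(3*I*sqrt(3) - 6)) = 1/(sqrt(-6 + 3*I*sqrt(3))) = 1/sqrt(-6 + 3*I*sqrt(3))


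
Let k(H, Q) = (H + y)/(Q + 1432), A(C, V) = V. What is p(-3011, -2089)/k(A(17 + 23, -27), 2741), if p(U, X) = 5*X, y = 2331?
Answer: -14528995/768 ≈ -18918.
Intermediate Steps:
k(H, Q) = (2331 + H)/(1432 + Q) (k(H, Q) = (H + 2331)/(Q + 1432) = (2331 + H)/(1432 + Q))
p(-3011, -2089)/k(A(17 + 23, -27), 2741) = (5*(-2089))/(((2331 - 27)/(1432 + 2741))) = -10445/(2304/4173) = -10445/((1/4173)*2304) = -10445/768/1391 = -10445*1391/768 = -14528995/768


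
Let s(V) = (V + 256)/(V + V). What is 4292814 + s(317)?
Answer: 2721644649/634 ≈ 4.2928e+6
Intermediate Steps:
s(V) = (256 + V)/(2*V) (s(V) = (256 + V)/((2*V)) = (256 + V)*(1/(2*V)) = (256 + V)/(2*V))
4292814 + s(317) = 4292814 + (½)*(256 + 317)/317 = 4292814 + (½)*(1/317)*573 = 4292814 + 573/634 = 2721644649/634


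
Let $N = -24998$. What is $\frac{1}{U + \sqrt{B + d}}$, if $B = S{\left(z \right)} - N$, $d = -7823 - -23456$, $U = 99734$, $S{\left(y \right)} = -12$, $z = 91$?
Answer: $\frac{99734}{9946830137} - \frac{\sqrt{40619}}{9946830137} \approx 1.0006 \cdot 10^{-5}$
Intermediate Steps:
$d = 15633$ ($d = -7823 + 23456 = 15633$)
$B = 24986$ ($B = -12 - -24998 = -12 + 24998 = 24986$)
$\frac{1}{U + \sqrt{B + d}} = \frac{1}{99734 + \sqrt{24986 + 15633}} = \frac{1}{99734 + \sqrt{40619}}$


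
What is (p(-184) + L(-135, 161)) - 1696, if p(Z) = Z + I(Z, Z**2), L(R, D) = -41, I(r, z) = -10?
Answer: -1931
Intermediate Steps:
p(Z) = -10 + Z (p(Z) = Z - 10 = -10 + Z)
(p(-184) + L(-135, 161)) - 1696 = ((-10 - 184) - 41) - 1696 = (-194 - 41) - 1696 = -235 - 1696 = -1931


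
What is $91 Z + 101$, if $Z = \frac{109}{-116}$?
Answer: $\frac{1797}{116} \approx 15.491$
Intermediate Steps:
$Z = - \frac{109}{116}$ ($Z = 109 \left(- \frac{1}{116}\right) = - \frac{109}{116} \approx -0.93966$)
$91 Z + 101 = 91 \left(- \frac{109}{116}\right) + 101 = - \frac{9919}{116} + 101 = \frac{1797}{116}$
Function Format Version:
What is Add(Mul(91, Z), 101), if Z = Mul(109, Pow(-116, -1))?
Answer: Rational(1797, 116) ≈ 15.491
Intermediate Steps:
Z = Rational(-109, 116) (Z = Mul(109, Rational(-1, 116)) = Rational(-109, 116) ≈ -0.93966)
Add(Mul(91, Z), 101) = Add(Mul(91, Rational(-109, 116)), 101) = Add(Rational(-9919, 116), 101) = Rational(1797, 116)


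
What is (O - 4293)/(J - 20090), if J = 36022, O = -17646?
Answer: -21939/15932 ≈ -1.3770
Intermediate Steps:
(O - 4293)/(J - 20090) = (-17646 - 4293)/(36022 - 20090) = -21939/15932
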